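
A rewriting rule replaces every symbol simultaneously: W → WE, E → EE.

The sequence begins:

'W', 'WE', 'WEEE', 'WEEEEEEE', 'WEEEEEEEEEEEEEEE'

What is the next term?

Rewriting the 16 symbols of WEEEEEEEEEEEEEEE one by one yields WE EE EE EE EE EE EE EE EE EE EE EE EE EE EE EE; concatenated:

WEEEEEEEEEEEEEEEEEEEEEEEEEEEEEEE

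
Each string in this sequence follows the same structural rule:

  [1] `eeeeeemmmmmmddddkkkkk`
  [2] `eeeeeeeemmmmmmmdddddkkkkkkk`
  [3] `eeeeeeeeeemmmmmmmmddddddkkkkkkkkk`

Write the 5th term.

The n-th term is 2n e's then n+3 m's then n+1 d's then 2n-1 k's, where the shown terms are n = 3, 4, 5.
At n = 7 the blocks have lengths 14, 10, 8, 13.

eeeeeeeeeeeeeemmmmmmmmmmddddddddkkkkkkkkkkkkk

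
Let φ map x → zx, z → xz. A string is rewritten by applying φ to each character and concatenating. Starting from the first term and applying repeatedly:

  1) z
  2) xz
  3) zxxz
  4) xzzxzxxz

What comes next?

Apply φ to xzzxzxxz symbol by symbol: x→zx, z→xz, z→xz, x→zx, z→xz, x→zx, x→zx, z→xz; joined: zx xz xz zx xz zx zx xz.

zxxzxzzxxzzxzxxz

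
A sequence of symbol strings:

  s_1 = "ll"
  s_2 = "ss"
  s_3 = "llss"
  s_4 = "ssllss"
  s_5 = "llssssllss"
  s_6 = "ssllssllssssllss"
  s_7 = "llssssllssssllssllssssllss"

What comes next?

ssllssllssssllssllssssllssssllssllssssllss

This is a Fibonacci-style word recurrence s(k) = s(k−2)·s(k−1): e.g. ll·ss = llss.
Continuing: ssllssllssssllss · llssssllssssllssllssssllss gives term 8.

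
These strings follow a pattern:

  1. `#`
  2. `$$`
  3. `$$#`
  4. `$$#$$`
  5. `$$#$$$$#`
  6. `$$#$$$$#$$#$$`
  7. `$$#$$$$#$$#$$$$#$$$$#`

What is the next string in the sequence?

$$#$$$$#$$#$$$$#$$$$#$$#$$$$#$$#$$

Each term (from the third on) is the previous term followed by the one before it: term 3 = $$·# = $$#.
So term 8 is $$#$$$$#$$#$$$$#$$$$#·$$#$$$$#$$#$$.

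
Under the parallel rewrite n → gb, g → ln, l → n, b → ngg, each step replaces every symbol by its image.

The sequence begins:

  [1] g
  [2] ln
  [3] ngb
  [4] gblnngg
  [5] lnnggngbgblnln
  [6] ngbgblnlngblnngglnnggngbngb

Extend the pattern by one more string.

gblnngglnnggngbngblnnggngbgblnlnngbgblnlngblnngggblnngg

Applying the rule to each of the 27 symbols of ngbgblnlngblnngglnnggngbngb gives the pieces gb ln ngg ln ngg n gb n gb ln ngg n gb gb ln ln n gb gb ln ln gb ln ngg gb ln ngg, which concatenate to the answer.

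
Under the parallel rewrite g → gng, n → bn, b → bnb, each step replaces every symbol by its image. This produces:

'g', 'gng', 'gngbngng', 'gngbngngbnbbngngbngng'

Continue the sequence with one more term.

gngbngngbnbbngngbngngbnbbnbnbbnbbngngbngngbnbbngngbngng

Applying the rule to each of the 21 symbols of gngbngngbnbbngngbngng gives the pieces gng bn gng bnb bn gng bn gng bnb bn bnb bnb bn gng bn gng bnb bn gng bn gng, which concatenate to the answer.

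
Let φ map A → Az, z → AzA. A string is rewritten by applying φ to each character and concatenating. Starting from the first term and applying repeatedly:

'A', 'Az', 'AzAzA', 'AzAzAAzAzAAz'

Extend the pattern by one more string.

AzAzAAzAzAAzAzAzAAzAzAAzAzAzA

Expanding AzAzAAzAzAAz: A→Az, z→AzA, A→Az, z→AzA, A→Az, A→Az, z→AzA, A→Az, z→AzA, A→Az, A→Az, z→AzA. Concatenated: Az AzA Az AzA Az Az AzA Az AzA Az Az AzA.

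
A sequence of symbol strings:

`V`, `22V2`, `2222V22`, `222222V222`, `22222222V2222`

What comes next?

Every step adds 22 to the front and 2 to the end of the previous string.
Applying this once more to 22222222V2222:

2222222222V22222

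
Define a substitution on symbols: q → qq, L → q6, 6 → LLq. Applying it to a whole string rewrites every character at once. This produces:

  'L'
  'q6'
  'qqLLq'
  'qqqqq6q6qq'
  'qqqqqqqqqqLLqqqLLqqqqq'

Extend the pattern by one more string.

φ(qqqqqqqqqqLLqqqLLqqqqq) expands symbol-by-symbol to qq qq qq qq qq qq qq qq qq qq q6 q6 qq qq qq q6 q6 qq qq qq qq qq; joining the 22 pieces gives the next term.

qqqqqqqqqqqqqqqqqqqqq6q6qqqqqqq6q6qqqqqqqqqq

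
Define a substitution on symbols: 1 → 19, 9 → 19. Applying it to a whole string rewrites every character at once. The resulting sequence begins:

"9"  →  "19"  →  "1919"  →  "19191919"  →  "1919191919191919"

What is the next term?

19191919191919191919191919191919

φ(1919191919191919) expands symbol-by-symbol to 19 19 19 19 19 19 19 19 19 19 19 19 19 19 19 19; joining the 16 pieces gives the next term.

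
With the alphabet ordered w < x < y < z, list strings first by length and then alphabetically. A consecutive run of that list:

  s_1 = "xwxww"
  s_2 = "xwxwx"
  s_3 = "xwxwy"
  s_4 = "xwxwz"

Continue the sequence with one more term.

xwxxw

The successor of xwxwz increments the rightmost position that isn't already z and resets every position after it to w.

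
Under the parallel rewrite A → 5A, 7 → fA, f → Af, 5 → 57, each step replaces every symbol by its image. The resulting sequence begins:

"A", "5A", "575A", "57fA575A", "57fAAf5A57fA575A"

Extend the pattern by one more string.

Rewriting the 16 symbols of 57fAAf5A57fA575A one by one yields 57 fA Af 5A 5A Af 57 5A 57 fA Af 5A 57 fA 57 5A; concatenated:

57fAAf5A5AAf575A57fAAf5A57fA575A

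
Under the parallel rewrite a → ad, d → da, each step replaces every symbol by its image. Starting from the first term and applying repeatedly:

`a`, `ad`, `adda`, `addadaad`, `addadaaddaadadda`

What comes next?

Rewriting the 16 symbols of addadaaddaadadda one by one yields ad da da ad da ad ad da da ad ad da ad da da ad; concatenated:

addadaaddaadaddadaadaddaaddadaad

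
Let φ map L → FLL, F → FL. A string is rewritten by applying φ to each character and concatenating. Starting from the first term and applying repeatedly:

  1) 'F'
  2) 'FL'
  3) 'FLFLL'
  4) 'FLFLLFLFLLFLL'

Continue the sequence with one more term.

Rewriting the 13 symbols of FLFLLFLFLLFLL one by one yields FL FLL FL FLL FLL FL FLL FL FLL FLL FL FLL FLL; concatenated:

FLFLLFLFLLFLLFLFLLFLFLLFLLFLFLLFLL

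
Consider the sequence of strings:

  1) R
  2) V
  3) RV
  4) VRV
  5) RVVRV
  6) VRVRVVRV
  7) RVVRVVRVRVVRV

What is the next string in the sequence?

From term 3 onward, concatenate the second-to-last term with the last: R·V = RV, V·RV = VRV, …
So term 8 is VRVRVVRV·RVVRVVRVRVVRV.

VRVRVVRVRVVRVVRVRVVRV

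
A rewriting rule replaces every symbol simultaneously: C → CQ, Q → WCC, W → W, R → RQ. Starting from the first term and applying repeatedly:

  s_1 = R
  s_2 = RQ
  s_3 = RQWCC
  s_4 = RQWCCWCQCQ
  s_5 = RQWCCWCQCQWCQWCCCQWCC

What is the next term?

RQWCCWCQCQWCQWCCCQWCCWCQWCCWCQCQCQWCCWCQCQ

φ(RQWCCWCQCQWCQWCCCQWCC) expands symbol-by-symbol to RQ WCC W CQ CQ W CQ WCC CQ WCC W CQ WCC W CQ CQ CQ WCC W CQ CQ; joining the 21 pieces gives the next term.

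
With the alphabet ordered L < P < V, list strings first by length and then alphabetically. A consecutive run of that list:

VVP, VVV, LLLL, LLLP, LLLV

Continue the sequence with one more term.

LLPL

Treat LLLV as a base-3 numeral over the given alphabet and add one, carrying through any trailing V's.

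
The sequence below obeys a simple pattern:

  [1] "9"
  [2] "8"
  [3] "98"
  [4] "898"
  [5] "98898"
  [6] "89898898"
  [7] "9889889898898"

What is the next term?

From term 3 onward, concatenate the second-to-last term with the last: 9·8 = 98, 8·98 = 898, …
So term 8 is 89898898·9889889898898.

898988989889889898898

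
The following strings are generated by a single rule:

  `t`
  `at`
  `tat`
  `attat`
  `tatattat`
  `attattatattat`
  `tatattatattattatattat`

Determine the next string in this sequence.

attattatattattatattatattattatattat

This is a Fibonacci-style word recurrence s(k) = s(k−2)·s(k−1): e.g. t·at = tat.
Continuing: attattatattat · tatattatattattatattat gives term 8.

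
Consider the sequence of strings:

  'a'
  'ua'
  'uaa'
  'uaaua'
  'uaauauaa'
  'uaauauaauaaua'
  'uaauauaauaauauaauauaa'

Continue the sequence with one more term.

Each term (from the third on) is the previous term followed by the one before it: term 3 = ua·a = uaa.
The next term joins uaauauaauaauauaauauaa and uaauauaauaaua.

uaauauaauaauauaauauaauaauauaauaaua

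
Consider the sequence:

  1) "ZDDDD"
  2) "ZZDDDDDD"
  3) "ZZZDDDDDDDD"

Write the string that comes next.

The n-th term is n-1 Z's then 2n D's, where the shown terms are n = 2, 3, 4.
For the next term, n = 5, so the run lengths are 4, 10.

ZZZZDDDDDDDDDD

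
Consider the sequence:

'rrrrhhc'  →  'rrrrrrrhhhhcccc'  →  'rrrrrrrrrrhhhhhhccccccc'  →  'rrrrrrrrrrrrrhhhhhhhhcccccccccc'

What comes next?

Reading off run lengths: r runs 4, 7, 10, 13; h runs 2, 4, 6, 8; c runs 1, 4, 7, 10 — each is linear in n (n = 1, 2, …).
For the next term, n = 5, so the run lengths are 16, 10, 13.

rrrrrrrrrrrrrrrrhhhhhhhhhhccccccccccccc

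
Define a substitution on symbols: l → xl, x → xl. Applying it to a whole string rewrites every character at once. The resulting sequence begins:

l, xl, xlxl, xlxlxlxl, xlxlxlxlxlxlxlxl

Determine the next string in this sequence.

xlxlxlxlxlxlxlxlxlxlxlxlxlxlxlxl

Applying the rule to each of the 16 symbols of xlxlxlxlxlxlxlxl gives the pieces xl xl xl xl xl xl xl xl xl xl xl xl xl xl xl xl, which concatenate to the answer.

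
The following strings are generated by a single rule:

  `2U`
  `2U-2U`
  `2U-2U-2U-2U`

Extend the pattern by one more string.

Every step duplicates the string with '-' between the halves.
Doubling 2U-2U-2U-2U with '-' between the halves:

2U-2U-2U-2U-2U-2U-2U-2U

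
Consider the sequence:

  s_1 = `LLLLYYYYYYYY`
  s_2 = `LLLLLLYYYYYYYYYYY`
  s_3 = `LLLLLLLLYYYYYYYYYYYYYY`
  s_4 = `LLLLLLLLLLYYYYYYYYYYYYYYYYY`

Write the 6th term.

Each string has the form L^{2n} Y^{3n+2}, where the shown terms are n = 2, 3, 4, 5.
Setting n = 7 gives 14, 23 characters in each block.

LLLLLLLLLLLLLLYYYYYYYYYYYYYYYYYYYYYYY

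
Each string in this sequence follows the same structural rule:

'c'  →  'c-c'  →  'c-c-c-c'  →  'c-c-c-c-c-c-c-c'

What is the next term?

Every step duplicates the string with '-' between the halves.
One more doubling of c-c-c-c-c-c-c-c gives the answer.

c-c-c-c-c-c-c-c-c-c-c-c-c-c-c-c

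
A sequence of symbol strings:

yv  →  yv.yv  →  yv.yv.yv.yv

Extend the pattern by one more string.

s(k+1) = s(k)·.·s(k) — each term doubles the last with '.' between the halves.
Doubling yv.yv.yv.yv with '.' between the halves:

yv.yv.yv.yv.yv.yv.yv.yv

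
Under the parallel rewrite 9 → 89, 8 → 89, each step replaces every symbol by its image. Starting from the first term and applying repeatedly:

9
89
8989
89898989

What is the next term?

Expanding 89898989: 8→89, 9→89, 8→89, 9→89, 8→89, 9→89, 8→89, 9→89. Concatenated: 89 89 89 89 89 89 89 89.

8989898989898989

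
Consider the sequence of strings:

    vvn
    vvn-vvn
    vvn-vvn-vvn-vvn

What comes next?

Every step duplicates the string with '-' between the halves.
Doubling vvn-vvn-vvn-vvn with '-' between the halves:

vvn-vvn-vvn-vvn-vvn-vvn-vvn-vvn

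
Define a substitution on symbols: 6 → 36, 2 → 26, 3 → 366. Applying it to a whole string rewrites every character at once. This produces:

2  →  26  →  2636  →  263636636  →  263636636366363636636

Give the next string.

Applying the rule to each of the 21 symbols of 263636636366363636636 gives the pieces 26 36 366 36 366 36 36 366 36 366 36 36 366 36 366 36 366 36 36 366 36, which concatenate to the answer.

26363663636636363663636636363663636636366363636636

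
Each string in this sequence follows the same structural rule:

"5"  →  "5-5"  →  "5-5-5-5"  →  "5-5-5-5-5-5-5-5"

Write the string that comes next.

5-5-5-5-5-5-5-5-5-5-5-5-5-5-5-5

Each string is two copies of the previous one joined by '-'.
So the next term is two copies of 5-5-5-5-5-5-5-5 with '-' between the halves.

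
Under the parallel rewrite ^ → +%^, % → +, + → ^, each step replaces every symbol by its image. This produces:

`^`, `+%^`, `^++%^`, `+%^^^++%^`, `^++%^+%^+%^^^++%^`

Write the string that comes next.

+%^^^++%^^++%^^++%^+%^+%^^^++%^

Replace each of the 17 characters of ^++%^+%^+%^^^++%^ in place — +%^ ^ ^ + +%^ ^ + +%^ ^ + +%^ +%^ +%^ ^ ^ + +%^ — and concatenate.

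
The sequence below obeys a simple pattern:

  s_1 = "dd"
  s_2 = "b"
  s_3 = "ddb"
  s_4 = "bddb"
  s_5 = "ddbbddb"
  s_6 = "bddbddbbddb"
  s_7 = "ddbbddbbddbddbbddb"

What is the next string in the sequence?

Each term (from the third on) is the two preceding terms concatenated in order: term 3 = dd·b = ddb.
So term 8 is bddbddbbddb·ddbbddbbddbddbbddb.

bddbddbbddbddbbddbbddbddbbddb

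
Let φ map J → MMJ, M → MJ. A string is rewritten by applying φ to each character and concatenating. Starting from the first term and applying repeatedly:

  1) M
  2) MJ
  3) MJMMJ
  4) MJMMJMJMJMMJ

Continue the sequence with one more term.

Rewriting each symbol of MJMMJMJMJMMJ: M→MJ, J→MMJ, M→MJ, M→MJ, J→MMJ, M→MJ, J→MMJ, M→MJ, J→MMJ, M→MJ, M→MJ, J→MMJ, which concatenates to MJ MMJ MJ MJ MMJ MJ MMJ MJ MMJ MJ MJ MMJ.

MJMMJMJMJMMJMJMMJMJMMJMJMJMMJ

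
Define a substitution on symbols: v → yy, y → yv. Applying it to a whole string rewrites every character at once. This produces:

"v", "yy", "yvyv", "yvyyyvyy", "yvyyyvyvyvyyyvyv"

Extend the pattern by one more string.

Replace each of the 16 characters of yvyyyvyvyvyyyvyv in place — yv yy yv yv yv yy yv yy yv yy yv yv yv yy yv yy — and concatenate.

yvyyyvyvyvyyyvyyyvyyyvyvyvyyyvyy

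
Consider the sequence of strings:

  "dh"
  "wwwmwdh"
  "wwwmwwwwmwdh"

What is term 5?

The strings grow by a fixed prefix wwwmw each time.
From wwwmwwwwmwdh, 2 further steps: wwwmwwwwmwdh → wwwmwwwwmwwwwmwdh → (answer).

wwwmwwwwmwwwwmwwwwmwdh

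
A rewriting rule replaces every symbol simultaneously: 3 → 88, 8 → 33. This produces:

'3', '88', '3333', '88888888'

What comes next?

3333333333333333

Apply φ to 88888888 symbol by symbol: 8→33, 8→33, 8→33, 8→33, 8→33, 8→33, 8→33, 8→33; joined: 33 33 33 33 33 33 33 33.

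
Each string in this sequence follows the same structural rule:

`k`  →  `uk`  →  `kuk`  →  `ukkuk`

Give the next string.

kukukkuk

Each term (from the third on) is the two preceding terms concatenated in order: term 3 = k·uk = kuk.
So term 5 is kuk·ukkuk.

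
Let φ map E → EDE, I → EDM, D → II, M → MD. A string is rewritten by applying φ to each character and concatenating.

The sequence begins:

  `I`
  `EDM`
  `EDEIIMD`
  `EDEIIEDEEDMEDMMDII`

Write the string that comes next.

Rewriting the 18 symbols of EDEIIEDEEDMEDMMDII one by one yields EDE II EDE EDM EDM EDE II EDE EDE II MD EDE II MD MD II EDM EDM; concatenated:

EDEIIEDEEDMEDMEDEIIEDEEDEIIMDEDEIIMDMDIIEDMEDM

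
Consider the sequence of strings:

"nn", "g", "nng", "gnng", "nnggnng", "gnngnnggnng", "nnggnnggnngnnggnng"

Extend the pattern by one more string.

gnngnnggnngnnggnnggnngnnggnng

Each term (from the third on) is the two preceding terms concatenated in order: term 3 = nn·g = nng.
The next term joins gnngnnggnng and nnggnnggnngnnggnng.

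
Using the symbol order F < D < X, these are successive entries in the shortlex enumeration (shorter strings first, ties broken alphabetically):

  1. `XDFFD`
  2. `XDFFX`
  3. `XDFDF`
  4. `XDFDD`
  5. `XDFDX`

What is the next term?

XDFXF

Find the rightmost character of XDFDX below X, bump it to the next letter, and reset everything to its right to F.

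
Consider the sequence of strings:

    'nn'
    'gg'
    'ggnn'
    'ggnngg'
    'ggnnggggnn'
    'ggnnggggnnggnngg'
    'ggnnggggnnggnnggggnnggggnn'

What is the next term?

ggnnggggnnggnnggggnnggggnnggnnggggnnggnngg

Each term (from the third on) is the previous term followed by the one before it: term 3 = gg·nn = ggnn.
The next term joins ggnnggggnnggnnggggnnggggnn and ggnnggggnnggnngg.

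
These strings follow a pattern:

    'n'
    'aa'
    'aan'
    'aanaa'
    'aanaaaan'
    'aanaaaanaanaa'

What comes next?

Each term (from the third on) is the previous term followed by the one before it: term 3 = aa·n = aan.
The next term joins aanaaaanaanaa and aanaaaan.

aanaaaanaanaaaanaaaan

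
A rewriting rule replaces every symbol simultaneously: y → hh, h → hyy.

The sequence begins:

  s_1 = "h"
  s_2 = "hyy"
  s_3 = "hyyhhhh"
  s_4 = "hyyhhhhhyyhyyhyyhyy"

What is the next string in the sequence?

Rewriting the 19 symbols of hyyhhhhhyyhyyhyyhyy one by one yields hyy hh hh hyy hyy hyy hyy hyy hh hh hyy hh hh hyy hh hh hyy hh hh; concatenated:

hyyhhhhhyyhyyhyyhyyhyyhhhhhyyhhhhhyyhhhhhyyhhhh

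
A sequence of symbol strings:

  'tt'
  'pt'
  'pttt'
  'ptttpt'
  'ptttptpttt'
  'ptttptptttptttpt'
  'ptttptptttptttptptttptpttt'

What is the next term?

This is a Fibonacci-style word recurrence s(k) = s(k−1)·s(k−2): e.g. pt·tt = pttt.
Continuing: ptttptptttptttptptttptpttt · ptttptptttptttpt gives term 8.

ptttptptttptttptptttptptttptttptptttptttpt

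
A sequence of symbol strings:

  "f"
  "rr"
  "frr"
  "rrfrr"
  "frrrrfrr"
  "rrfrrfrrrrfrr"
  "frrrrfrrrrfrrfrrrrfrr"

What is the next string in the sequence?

rrfrrfrrrrfrrfrrrrfrrrrfrrfrrrrfrr

This is a Fibonacci-style word recurrence s(k) = s(k−2)·s(k−1): e.g. f·rr = frr.
Continuing: rrfrrfrrrrfrr · frrrrfrrrrfrrfrrrrfrr gives term 8.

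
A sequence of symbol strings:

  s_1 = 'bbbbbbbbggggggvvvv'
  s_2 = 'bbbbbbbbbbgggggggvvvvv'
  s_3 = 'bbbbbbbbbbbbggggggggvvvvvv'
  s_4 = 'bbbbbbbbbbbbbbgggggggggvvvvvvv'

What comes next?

bbbbbbbbbbbbbbbbggggggggggvvvvvvvv

Term n consists of 2n+2 b's, followed by n+3 g's, followed by n+1 v's, where the shown terms are n = 3, 4, 5, 6.
At n = 7 the blocks have lengths 16, 10, 8.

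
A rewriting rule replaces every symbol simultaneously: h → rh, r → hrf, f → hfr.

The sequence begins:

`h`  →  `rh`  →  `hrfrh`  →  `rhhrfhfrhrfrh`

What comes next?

Applying the rule to each of the 13 symbols of rhhrfhfrhrfrh gives the pieces hrf rh rh hrf hfr rh hfr hrf rh hrf hfr hrf rh, which concatenate to the answer.

hrfrhrhhrfhfrrhhfrhrfrhhrfhfrhrfrh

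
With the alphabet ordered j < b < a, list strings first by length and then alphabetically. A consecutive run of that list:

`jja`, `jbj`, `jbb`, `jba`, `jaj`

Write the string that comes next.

jab

Treat jaj as a base-3 numeral over the given alphabet and add one, carrying through any trailing a's.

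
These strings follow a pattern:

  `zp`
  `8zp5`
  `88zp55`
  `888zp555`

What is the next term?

8888zp5555

Each term wraps the previous one in 8 on the left and 5 on the right.
One more step from 888zp555 gives the answer.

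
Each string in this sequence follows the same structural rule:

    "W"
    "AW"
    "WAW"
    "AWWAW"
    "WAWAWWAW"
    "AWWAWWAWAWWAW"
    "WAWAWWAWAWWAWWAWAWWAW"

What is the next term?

From term 3 onward, concatenate the second-to-last term with the last: W·AW = WAW, AW·WAW = AWWAW, …
Continuing: AWWAWWAWAWWAW · WAWAWWAWAWWAWWAWAWWAW gives term 8.

AWWAWWAWAWWAWWAWAWWAWAWWAWWAWAWWAW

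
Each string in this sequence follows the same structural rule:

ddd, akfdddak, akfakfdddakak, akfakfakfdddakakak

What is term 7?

akfakfakfakfakfakfdddakakakakakak

s(k+1) = akf·s(k)·ak, so each term gains akf as a prefix and ak as a suffix.
From akfakfakfdddakakak, 3 further steps: akfakfakfdddakakak → akfakfakfakfdddakakakak → akfakfakfakfakfdddakakakakak → (answer).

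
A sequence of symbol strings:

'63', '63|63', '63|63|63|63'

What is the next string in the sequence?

63|63|63|63|63|63|63|63

s(k+1) = s(k)·|·s(k) — each term doubles the last with '|' between the halves.
So the next term is two copies of 63|63|63|63 with '|' between the halves.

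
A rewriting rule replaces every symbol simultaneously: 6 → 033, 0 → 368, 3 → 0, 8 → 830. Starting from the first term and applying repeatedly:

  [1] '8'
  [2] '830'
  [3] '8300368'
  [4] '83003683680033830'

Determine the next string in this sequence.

830036836800338300033830368368008300368

Replace each of the 17 characters of 83003683680033830 in place — 830 0 368 368 0 033 830 0 033 830 368 368 0 0 830 0 368 — and concatenate.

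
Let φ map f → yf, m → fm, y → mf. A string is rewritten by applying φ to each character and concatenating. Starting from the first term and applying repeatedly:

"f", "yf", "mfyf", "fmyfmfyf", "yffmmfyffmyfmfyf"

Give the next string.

Rewriting the 16 symbols of yffmmfyffmyfmfyf one by one yields mf yf yf fm fm yf mf yf yf fm mf yf fm yf mf yf; concatenated:

mfyfyffmfmyfmfyfyffmmfyffmyfmfyf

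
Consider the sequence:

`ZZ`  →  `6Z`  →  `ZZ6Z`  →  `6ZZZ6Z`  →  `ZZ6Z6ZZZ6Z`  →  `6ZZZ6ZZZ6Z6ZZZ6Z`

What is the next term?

From term 3 onward, concatenate the second-to-last term with the last: ZZ·6Z = ZZ6Z, 6Z·ZZ6Z = 6ZZZ6Z, …
The next term joins ZZ6Z6ZZZ6Z and 6ZZZ6ZZZ6Z6ZZZ6Z.

ZZ6Z6ZZZ6Z6ZZZ6ZZZ6Z6ZZZ6Z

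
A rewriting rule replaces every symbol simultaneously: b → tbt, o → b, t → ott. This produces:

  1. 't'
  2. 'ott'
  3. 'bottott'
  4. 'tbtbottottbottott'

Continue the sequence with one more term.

Rewriting the 17 symbols of tbtbottottbottott one by one yields ott tbt ott tbt b ott ott b ott ott tbt b ott ott b ott ott; concatenated:

otttbtotttbtbottottbottotttbtbottottbottott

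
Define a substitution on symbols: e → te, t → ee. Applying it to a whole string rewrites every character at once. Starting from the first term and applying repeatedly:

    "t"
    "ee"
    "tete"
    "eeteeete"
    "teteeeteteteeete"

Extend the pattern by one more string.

Rewriting the 16 symbols of teteeeteteteeete one by one yields ee te ee te te te ee te ee te ee te te te ee te; concatenated:

eeteeeteteteeeteeeteeeteteteeete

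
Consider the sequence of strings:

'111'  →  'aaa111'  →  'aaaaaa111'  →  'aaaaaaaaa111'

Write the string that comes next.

The strings grow by a fixed prefix aaa each time.
One more step from aaaaaaaaa111 gives the answer.

aaaaaaaaaaaa111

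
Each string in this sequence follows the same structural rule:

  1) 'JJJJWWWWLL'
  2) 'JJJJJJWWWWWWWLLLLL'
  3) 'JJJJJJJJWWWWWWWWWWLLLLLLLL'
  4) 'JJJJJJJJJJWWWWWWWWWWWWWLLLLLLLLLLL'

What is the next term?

JJJJJJJJJJJJWWWWWWWWWWWWWWWWLLLLLLLLLLLLLL

Each string has the form J^{2n+2} W^{3n+1} L^{3n-1} (n = 1, 2, …).
For the next term, n = 5, so the run lengths are 12, 16, 14.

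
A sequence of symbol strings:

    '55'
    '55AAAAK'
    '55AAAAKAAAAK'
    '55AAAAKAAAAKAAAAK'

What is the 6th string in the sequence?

55AAAAKAAAAKAAAAKAAAAKAAAAK

Every step adds AAAAK to the end: s(k+1) = s(k)·AAAAK.
From 55AAAAKAAAAKAAAAK, 2 further steps: 55AAAAKAAAAKAAAAK → 55AAAAKAAAAKAAAAKAAAAK → (answer).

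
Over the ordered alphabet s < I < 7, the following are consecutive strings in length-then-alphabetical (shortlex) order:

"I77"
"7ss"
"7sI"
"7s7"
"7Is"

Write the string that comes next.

7II

Treat 7Is as a base-3 numeral over the given alphabet and add one, carrying through any trailing 7's.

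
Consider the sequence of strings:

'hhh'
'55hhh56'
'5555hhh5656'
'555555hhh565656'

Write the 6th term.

Every step adds 55 to the front and 56 to the end of the previous string.
From 555555hhh565656, 2 further steps: 555555hhh565656 → 55555555hhh56565656 → (answer).

5555555555hhh5656565656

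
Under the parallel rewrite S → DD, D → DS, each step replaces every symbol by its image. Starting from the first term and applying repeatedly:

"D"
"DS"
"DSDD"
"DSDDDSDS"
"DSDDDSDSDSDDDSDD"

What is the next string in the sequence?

DSDDDSDSDSDDDSDDDSDDDSDSDSDDDSDS

Applying the rule to each of the 16 symbols of DSDDDSDSDSDDDSDD gives the pieces DS DD DS DS DS DD DS DD DS DD DS DS DS DD DS DS, which concatenate to the answer.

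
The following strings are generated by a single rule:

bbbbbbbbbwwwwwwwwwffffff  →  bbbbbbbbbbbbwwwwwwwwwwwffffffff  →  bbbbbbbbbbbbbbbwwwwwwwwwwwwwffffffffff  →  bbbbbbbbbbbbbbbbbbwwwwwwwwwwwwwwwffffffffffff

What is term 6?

The n-th term is 3n b's then 2n+3 w's then 2n f's, where the shown terms are n = 3, 4, 5, 6.
For term 6, n = 8, so the run lengths are 24, 19, 16.

bbbbbbbbbbbbbbbbbbbbbbbbwwwwwwwwwwwwwwwwwwwffffffffffffffff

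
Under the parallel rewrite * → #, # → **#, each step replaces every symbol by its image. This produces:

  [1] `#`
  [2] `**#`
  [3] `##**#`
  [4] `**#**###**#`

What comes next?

##**###**#**#**###**#

Expanding **#**###**#: *→#, *→#, #→**#, *→#, *→#, #→**#, #→**#, #→**#, *→#, *→#, #→**#. Concatenated: # # **# # # **# **# **# # # **#.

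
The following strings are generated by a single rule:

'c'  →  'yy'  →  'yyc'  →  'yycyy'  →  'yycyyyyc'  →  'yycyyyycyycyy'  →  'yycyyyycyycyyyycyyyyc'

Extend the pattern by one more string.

yycyyyycyycyyyycyyyycyycyyyycyycyy

This is a Fibonacci-style word recurrence s(k) = s(k−1)·s(k−2): e.g. yy·c = yyc.
The next term joins yycyyyycyycyyyycyyyyc and yycyyyycyycyy.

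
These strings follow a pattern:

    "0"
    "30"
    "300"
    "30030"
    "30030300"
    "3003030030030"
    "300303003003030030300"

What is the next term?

From term 3 onward, concatenate the last term with the second-to-last: 30·0 = 300, 300·30 = 30030, …
The next term joins 300303003003030030300 and 3003030030030.

3003030030030300303003003030030030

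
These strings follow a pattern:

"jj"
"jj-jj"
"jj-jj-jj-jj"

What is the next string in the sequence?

s(k+1) = s(k)·-·s(k) — each term doubles the last with '-' between the halves.
Doubling jj-jj-jj-jj with '-' between the halves:

jj-jj-jj-jj-jj-jj-jj-jj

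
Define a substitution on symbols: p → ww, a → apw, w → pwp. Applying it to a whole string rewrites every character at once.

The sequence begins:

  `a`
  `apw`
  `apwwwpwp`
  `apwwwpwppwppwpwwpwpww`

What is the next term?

apwwwpwppwppwpwwpwpwwwwpwpwwwwpwpwwpwppwpwwpwpwwpwppwp

φ(apwwwpwppwppwpwwpwpww) expands symbol-by-symbol to apw ww pwp pwp pwp ww pwp ww ww pwp ww ww pwp ww pwp pwp ww pwp ww pwp pwp; joining the 21 pieces gives the next term.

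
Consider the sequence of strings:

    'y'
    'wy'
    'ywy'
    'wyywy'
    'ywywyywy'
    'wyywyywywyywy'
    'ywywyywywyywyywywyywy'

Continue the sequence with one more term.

wyywyywywyywyywywyywywyywyywywyywy

From term 3 onward, concatenate the second-to-last term with the last: y·wy = ywy, wy·ywy = wyywy, …
So term 8 is wyywyywywyywy·ywywyywywyywyywywyywy.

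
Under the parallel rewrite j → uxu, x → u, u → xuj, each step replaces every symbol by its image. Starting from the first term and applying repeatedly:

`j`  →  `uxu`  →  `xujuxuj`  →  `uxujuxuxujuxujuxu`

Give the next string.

xujuxujuxuxujuxujuxujuxuxujuxujuxuxujuxuj

φ(uxujuxuxujuxujuxu) expands symbol-by-symbol to xuj u xuj uxu xuj u xuj u xuj uxu xuj u xuj uxu xuj u xuj; joining the 17 pieces gives the next term.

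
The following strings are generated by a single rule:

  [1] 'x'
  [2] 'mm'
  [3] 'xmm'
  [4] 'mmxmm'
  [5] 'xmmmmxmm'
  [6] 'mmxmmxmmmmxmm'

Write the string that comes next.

xmmmmxmmmmxmmxmmmmxmm

Each term (from the third on) is the two preceding terms concatenated in order: term 3 = x·mm = xmm.
The next term joins xmmmmxmm and mmxmmxmmmmxmm.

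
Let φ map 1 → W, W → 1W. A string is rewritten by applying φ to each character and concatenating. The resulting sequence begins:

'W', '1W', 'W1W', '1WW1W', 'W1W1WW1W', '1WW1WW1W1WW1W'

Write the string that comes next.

φ(1WW1WW1W1WW1W) expands symbol-by-symbol to W 1W 1W W 1W 1W W 1W W 1W 1W W 1W; joining the 13 pieces gives the next term.

W1W1WW1W1WW1WW1W1WW1W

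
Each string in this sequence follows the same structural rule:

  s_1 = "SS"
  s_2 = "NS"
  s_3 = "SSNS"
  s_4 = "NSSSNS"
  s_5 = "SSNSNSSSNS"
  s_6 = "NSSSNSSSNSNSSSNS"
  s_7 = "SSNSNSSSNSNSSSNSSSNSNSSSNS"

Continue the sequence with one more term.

From term 3 onward, concatenate the second-to-last term with the last: SS·NS = SSNS, NS·SSNS = NSSSNS, …
The next term joins NSSSNSSSNSNSSSNS and SSNSNSSSNSNSSSNSSSNSNSSSNS.

NSSSNSSSNSNSSSNSSSNSNSSSNSNSSSNSSSNSNSSSNS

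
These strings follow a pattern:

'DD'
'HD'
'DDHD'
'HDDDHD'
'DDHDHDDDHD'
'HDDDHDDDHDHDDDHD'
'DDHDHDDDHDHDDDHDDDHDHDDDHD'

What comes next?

HDDDHDDDHDHDDDHDDDHDHDDDHDHDDDHDDDHDHDDDHD

From term 3 onward, concatenate the second-to-last term with the last: DD·HD = DDHD, HD·DDHD = HDDDHD, …
Continuing: HDDDHDDDHDHDDDHD · DDHDHDDDHDHDDDHDDDHDHDDDHD gives term 8.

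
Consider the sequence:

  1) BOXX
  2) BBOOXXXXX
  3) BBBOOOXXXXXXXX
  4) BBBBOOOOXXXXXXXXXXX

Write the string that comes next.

BBBBBOOOOOXXXXXXXXXXXXXX

The n-th term is n B's then n O's then 3n-1 X's (n = 1, 2, …).
For the next term, n = 5, so the run lengths are 5, 5, 14.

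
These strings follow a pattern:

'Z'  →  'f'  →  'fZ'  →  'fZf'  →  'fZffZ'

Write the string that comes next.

fZffZfZf

This is a Fibonacci-style word recurrence s(k) = s(k−1)·s(k−2): e.g. f·Z = fZ.
The next term joins fZffZ and fZf.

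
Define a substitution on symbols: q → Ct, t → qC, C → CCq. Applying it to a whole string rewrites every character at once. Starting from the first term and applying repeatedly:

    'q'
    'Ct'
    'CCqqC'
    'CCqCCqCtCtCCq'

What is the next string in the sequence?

CCqCCqCtCCqCCqCtCCqqCCCqqCCCqCCqCt

φ(CCqCCqCtCtCCq) expands symbol-by-symbol to CCq CCq Ct CCq CCq Ct CCq qC CCq qC CCq CCq Ct; joining the 13 pieces gives the next term.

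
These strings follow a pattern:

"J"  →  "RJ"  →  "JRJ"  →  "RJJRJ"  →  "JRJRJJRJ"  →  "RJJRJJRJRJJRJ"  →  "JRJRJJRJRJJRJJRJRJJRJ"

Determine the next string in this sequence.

RJJRJJRJRJJRJJRJRJJRJRJJRJJRJRJJRJ

This is a Fibonacci-style word recurrence s(k) = s(k−2)·s(k−1): e.g. J·RJ = JRJ.
So term 8 is RJJRJJRJRJJRJ·JRJRJJRJRJJRJJRJRJJRJ.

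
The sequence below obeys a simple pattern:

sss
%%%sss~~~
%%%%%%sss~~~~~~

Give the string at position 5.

Each term wraps the previous one in %%% on the left and ~~~ on the right.
From %%%%%%sss~~~~~~, 2 further steps: %%%%%%sss~~~~~~ → %%%%%%%%%sss~~~~~~~~~ → (answer).

%%%%%%%%%%%%sss~~~~~~~~~~~~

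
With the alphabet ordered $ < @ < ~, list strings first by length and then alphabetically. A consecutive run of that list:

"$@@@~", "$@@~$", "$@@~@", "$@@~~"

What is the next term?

Treat $@@~~ as a base-3 numeral over the given alphabet and add one, carrying through any trailing ~'s.

$@~$$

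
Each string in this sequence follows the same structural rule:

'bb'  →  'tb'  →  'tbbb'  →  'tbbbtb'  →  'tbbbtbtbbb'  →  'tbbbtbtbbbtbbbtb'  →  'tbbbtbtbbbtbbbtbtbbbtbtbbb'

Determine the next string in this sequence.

tbbbtbtbbbtbbbtbtbbbtbtbbbtbbbtbtbbbtbbbtb

Each term (from the third on) is the previous term followed by the one before it: term 3 = tb·bb = tbbb.
The next term joins tbbbtbtbbbtbbbtbtbbbtbtbbb and tbbbtbtbbbtbbbtb.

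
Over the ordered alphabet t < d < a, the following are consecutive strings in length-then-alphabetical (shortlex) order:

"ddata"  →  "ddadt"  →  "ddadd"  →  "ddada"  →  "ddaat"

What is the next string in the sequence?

ddaad

The successor of ddaat increments the rightmost position that isn't already a and resets every position after it to t.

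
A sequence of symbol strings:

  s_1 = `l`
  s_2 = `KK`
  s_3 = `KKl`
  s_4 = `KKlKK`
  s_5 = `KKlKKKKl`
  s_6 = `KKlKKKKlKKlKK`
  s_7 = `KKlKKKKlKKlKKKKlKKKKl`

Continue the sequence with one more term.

Each term (from the third on) is the previous term followed by the one before it: term 3 = KK·l = KKl.
Continuing: KKlKKKKlKKlKKKKlKKKKl · KKlKKKKlKKlKK gives term 8.

KKlKKKKlKKlKKKKlKKKKlKKlKKKKlKKlKK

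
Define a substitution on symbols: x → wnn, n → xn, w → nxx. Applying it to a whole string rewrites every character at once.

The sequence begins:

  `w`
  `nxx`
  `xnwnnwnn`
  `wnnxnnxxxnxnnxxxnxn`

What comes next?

Rewriting the 19 symbols of wnnxnnxxxnxnnxxxnxn one by one yields nxx xn xn wnn xn xn wnn wnn wnn xn wnn xn xn wnn wnn wnn xn wnn xn; concatenated:

nxxxnxnwnnxnxnwnnwnnwnnxnwnnxnxnwnnwnnwnnxnwnnxn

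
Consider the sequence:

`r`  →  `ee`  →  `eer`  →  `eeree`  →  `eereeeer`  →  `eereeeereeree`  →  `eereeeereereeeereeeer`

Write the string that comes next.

eereeeereereeeereeeereereeeereeree

This is a Fibonacci-style word recurrence s(k) = s(k−1)·s(k−2): e.g. ee·r = eer.
The next term joins eereeeereereeeereeeer and eereeeereeree.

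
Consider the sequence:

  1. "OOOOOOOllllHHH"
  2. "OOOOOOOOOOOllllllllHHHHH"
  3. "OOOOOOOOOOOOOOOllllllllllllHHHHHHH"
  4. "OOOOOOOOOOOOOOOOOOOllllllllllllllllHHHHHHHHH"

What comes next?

The n-th term is 4n+3 O's then 4n l's then 2n+1 H's (n = 1, 2, …).
For the next term, n = 5, so the run lengths are 23, 20, 11.

OOOOOOOOOOOOOOOOOOOOOOOllllllllllllllllllllHHHHHHHHHHH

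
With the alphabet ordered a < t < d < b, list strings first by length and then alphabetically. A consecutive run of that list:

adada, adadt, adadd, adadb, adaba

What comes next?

The successor of adaba increments the rightmost position that isn't already b and resets every position after it to a.

adabt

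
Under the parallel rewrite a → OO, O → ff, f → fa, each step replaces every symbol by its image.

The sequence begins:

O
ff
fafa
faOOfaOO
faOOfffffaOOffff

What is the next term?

faOOfffffafafafafaOOfffffafafafa

φ(faOOfffffaOOffff) expands symbol-by-symbol to fa OO ff ff fa fa fa fa fa OO ff ff fa fa fa fa; joining the 16 pieces gives the next term.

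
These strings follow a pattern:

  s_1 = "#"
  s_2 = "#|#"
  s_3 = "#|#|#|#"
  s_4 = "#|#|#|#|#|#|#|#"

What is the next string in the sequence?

s(k+1) = s(k)·|·s(k) — each term doubles the last with '|' between the halves.
One more doubling of #|#|#|#|#|#|#|# gives the answer.

#|#|#|#|#|#|#|#|#|#|#|#|#|#|#|#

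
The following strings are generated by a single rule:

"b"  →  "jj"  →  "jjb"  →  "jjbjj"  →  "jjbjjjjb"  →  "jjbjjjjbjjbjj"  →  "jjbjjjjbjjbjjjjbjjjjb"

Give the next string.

From term 3 onward, concatenate the last term with the second-to-last: jj·b = jjb, jjb·jj = jjbjj, …
The next term joins jjbjjjjbjjbjjjjbjjjjb and jjbjjjjbjjbjj.

jjbjjjjbjjbjjjjbjjjjbjjbjjjjbjjbjj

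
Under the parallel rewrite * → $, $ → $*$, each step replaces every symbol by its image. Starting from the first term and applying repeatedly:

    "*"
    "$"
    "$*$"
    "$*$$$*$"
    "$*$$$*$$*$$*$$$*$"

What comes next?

φ($*$$$*$$*$$*$$$*$) expands symbol-by-symbol to $*$ $ $*$ $*$ $*$ $ $*$ $*$ $ $*$ $*$ $ $*$ $*$ $*$ $ $*$; joining the 17 pieces gives the next term.

$*$$$*$$*$$*$$$*$$*$$$*$$*$$$*$$*$$*$$$*$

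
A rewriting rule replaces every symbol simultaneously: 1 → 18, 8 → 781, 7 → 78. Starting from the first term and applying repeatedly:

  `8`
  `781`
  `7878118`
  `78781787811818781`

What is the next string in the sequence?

Rewriting the 17 symbols of 78781787811818781 one by one yields 78 781 78 781 18 78 781 78 781 18 18 781 18 781 78 781 18; concatenated:

78781787811878781787811818781187817878118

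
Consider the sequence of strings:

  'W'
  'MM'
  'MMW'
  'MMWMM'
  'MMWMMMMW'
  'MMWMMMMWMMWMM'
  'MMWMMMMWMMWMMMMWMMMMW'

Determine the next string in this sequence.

MMWMMMMWMMWMMMMWMMMMWMMWMMMMWMMWMM

Each term (from the third on) is the previous term followed by the one before it: term 3 = MM·W = MMW.
Continuing: MMWMMMMWMMWMMMMWMMMMW · MMWMMMMWMMWMM gives term 8.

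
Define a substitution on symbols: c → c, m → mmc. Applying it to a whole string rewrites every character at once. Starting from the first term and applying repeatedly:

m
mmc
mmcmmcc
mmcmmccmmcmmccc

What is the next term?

mmcmmccmmcmmcccmmcmmccmmcmmcccc

Replace each of the 15 characters of mmcmmccmmcmmccc in place — mmc mmc c mmc mmc c c mmc mmc c mmc mmc c c c — and concatenate.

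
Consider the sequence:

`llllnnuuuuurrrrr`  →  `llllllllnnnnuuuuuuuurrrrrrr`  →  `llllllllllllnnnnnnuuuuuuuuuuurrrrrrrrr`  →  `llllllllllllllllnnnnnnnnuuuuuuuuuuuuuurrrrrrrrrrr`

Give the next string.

llllllllllllllllllllnnnnnnnnnnuuuuuuuuuuuuuuuuurrrrrrrrrrrrr

Each string has the form l^{4n} n^{2n} u^{3n+2} r^{2n+3} (n = 1, 2, …).
For the next term, n = 5, so the run lengths are 20, 10, 17, 13.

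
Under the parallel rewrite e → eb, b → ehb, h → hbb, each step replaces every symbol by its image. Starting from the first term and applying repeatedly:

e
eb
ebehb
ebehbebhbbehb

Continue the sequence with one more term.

Rewriting the 13 symbols of ebehbebhbbehb one by one yields eb ehb eb hbb ehb eb ehb hbb ehb ehb eb hbb ehb; concatenated:

ebehbebhbbehbebehbhbbehbehbebhbbehb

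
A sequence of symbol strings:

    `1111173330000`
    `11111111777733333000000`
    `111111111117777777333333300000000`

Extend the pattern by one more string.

1111111111111177777777773333333330000000000

Reading off run lengths: 1 runs 5, 8, 11; 7 runs 1, 4, 7; 3 runs 3, 5, 7; 0 runs 4, 6, 8 — each is linear in n (n = 1, 2, …).
At n = 4 the blocks have lengths 14, 10, 9, 10.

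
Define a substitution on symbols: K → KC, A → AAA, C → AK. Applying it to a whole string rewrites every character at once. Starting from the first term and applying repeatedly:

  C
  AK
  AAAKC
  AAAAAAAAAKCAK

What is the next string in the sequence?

Rewriting the 13 symbols of AAAAAAAAAKCAK one by one yields AAA AAA AAA AAA AAA AAA AAA AAA AAA KC AK AAA KC; concatenated:

AAAAAAAAAAAAAAAAAAAAAAAAAAAKCAKAAAKC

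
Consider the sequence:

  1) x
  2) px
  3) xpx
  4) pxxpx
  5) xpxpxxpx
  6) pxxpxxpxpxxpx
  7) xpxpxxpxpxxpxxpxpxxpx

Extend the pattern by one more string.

Each term (from the third on) is the two preceding terms concatenated in order: term 3 = x·px = xpx.
Continuing: pxxpxxpxpxxpx · xpxpxxpxpxxpxxpxpxxpx gives term 8.

pxxpxxpxpxxpxxpxpxxpxpxxpxxpxpxxpx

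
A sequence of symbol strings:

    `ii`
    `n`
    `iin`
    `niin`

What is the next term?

Each term (from the third on) is the two preceding terms concatenated in order: term 3 = ii·n = iin.
So term 5 is iin·niin.

iinniin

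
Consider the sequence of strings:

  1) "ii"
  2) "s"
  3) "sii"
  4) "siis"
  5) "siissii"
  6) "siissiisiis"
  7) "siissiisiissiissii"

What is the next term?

This is a Fibonacci-style word recurrence s(k) = s(k−1)·s(k−2): e.g. s·ii = sii.
The next term joins siissiisiissiissii and siissiisiis.

siissiisiissiissiisiissiisiis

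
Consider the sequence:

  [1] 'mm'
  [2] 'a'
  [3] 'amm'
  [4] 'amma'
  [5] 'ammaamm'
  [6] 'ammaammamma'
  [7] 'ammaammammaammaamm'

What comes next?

This is a Fibonacci-style word recurrence s(k) = s(k−1)·s(k−2): e.g. a·mm = amm.
The next term joins ammaammammaammaamm and ammaammamma.

ammaammammaammaammammaammamma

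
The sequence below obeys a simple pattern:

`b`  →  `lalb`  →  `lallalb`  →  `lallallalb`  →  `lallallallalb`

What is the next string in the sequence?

Every step adds lal at the front: s(k+1) = lal·s(k).
Applying this once more to lallallallalb:

lallallallallalb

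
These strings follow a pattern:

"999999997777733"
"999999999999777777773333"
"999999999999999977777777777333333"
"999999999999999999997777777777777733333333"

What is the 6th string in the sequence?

Term n consists of 4n 9's, followed by 3n-1 7's, followed by 2n-2 3's, where the shown terms are n = 2, 3, 4, 5.
For term 6, n = 7, so the run lengths are 28, 20, 12.

999999999999999999999999999977777777777777777777333333333333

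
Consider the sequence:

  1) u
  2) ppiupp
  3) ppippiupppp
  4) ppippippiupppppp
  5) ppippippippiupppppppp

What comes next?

ppippippippippiupppppppppp

Each term wraps the previous one in ppi on the left and pp on the right.
One more step from ppippippippiupppppppp gives the answer.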